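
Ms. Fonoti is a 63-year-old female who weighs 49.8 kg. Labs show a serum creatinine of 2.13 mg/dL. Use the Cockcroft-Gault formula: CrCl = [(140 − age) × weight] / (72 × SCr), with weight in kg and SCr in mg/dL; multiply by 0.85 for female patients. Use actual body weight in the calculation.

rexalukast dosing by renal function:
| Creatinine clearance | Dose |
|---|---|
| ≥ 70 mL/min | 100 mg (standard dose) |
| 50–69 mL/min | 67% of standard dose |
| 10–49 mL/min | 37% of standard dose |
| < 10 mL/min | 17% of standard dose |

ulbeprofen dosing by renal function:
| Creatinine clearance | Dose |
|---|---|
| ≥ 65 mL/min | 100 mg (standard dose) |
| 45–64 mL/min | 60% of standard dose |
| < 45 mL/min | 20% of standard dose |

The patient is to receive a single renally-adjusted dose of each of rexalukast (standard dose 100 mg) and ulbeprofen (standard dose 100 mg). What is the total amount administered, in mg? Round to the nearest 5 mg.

55 mg

CrCl = (140 − 63) × 49.8 / (72 × 2.13) × 0.85 = 3834.6 / 153.36 × 0.85 ≈ 21.3 mL/min
CrCl ≈ 21 mL/min.
rexalukast: 10–49 mL/min → 37% of 100 mg = 37 mg.
ulbeprofen: < 45 mL/min → 20% of 100 mg = 20 mg.
Total = 37 + 20 = 57 mg.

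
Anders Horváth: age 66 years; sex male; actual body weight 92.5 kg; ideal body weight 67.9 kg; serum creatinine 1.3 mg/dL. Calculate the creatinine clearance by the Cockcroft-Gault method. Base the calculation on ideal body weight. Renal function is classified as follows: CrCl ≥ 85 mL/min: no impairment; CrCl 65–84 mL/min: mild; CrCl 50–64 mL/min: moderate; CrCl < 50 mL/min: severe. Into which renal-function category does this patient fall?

moderate

CrCl = (140 − 66) × 67.9 / (72 × 1.3) = 5024.6 / 93.60 ≈ 53.7 mL/min
54 mL/min falls in the 'moderate' range.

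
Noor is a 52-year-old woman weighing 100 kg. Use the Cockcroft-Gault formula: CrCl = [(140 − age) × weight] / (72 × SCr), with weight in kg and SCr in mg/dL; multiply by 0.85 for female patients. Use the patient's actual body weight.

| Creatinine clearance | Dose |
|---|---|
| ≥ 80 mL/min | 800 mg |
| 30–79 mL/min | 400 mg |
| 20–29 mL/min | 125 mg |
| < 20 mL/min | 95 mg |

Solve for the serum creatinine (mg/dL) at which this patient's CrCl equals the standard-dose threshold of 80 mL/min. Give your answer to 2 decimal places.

Standard dose requires CrCl ≥ 80 mL/min.
Set (140 − 52) × 100 × 0.85 / (72 × SCr) = 80
SCr = (140 − 52) × 100 × 0.85 / (72 × 80) = 1.299 mg/dL

1.30 mg/dL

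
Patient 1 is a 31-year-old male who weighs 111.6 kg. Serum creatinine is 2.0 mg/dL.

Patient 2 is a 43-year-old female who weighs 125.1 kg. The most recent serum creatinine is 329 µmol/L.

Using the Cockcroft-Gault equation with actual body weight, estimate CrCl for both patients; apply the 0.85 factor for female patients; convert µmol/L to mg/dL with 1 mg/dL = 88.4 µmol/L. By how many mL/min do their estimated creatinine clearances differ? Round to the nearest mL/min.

46 mL/min

Patient 1: CrCl = (140 − 31) × 111.6 / (72 × 2) = 12164.4 / 144.00 ≈ 84.5 mL/min
Patient 2: SCr = 329 / 88.4 = 3.722 mg/dL
Patient 2: CrCl = (140 − 43) × 125.1 / (72 × 3.722) × 0.85 = 12134.7 / 267.98 × 0.85 ≈ 38.5 mL/min
|84.5 − 38.5| = 46.0 mL/min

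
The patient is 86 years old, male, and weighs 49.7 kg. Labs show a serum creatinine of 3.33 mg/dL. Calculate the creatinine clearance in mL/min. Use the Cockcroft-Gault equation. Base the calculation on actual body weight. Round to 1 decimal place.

11.2 mL/min

CrCl = (140 − 86) × 49.7 / (72 × 3.33) = 2683.8 / 239.76 ≈ 11.2 mL/min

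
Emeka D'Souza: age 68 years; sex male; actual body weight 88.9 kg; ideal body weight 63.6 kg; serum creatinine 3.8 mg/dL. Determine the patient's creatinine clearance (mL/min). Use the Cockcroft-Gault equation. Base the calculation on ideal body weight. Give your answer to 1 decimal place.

16.7 mL/min

CrCl = (140 − 68) × 63.6 / (72 × 3.8) = 4579.2 / 273.60 ≈ 16.7 mL/min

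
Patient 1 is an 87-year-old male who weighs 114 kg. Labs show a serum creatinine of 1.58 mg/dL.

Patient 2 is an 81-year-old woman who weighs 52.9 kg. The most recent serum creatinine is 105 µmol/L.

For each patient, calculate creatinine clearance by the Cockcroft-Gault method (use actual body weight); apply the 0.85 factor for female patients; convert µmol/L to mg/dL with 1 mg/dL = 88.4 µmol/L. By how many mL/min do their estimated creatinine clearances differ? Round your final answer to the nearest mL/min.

22 mL/min

Patient 1: CrCl = (140 − 87) × 114 / (72 × 1.58) = 6042.0 / 113.76 ≈ 53.1 mL/min
Patient 2: SCr = 105 / 88.4 = 1.188 mg/dL
Patient 2: CrCl = (140 − 81) × 52.9 / (72 × 1.188) × 0.85 = 3121.1 / 85.54 × 0.85 ≈ 31.0 mL/min
|53.1 − 31.0| = 22.1 mL/min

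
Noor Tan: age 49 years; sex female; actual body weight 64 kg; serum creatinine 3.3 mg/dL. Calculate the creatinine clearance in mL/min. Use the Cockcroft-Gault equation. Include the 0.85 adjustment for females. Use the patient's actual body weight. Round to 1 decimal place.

20.8 mL/min

CrCl = (140 − 49) × 64 / (72 × 3.3) × 0.85 = 5824.0 / 237.60 × 0.85 ≈ 20.8 mL/min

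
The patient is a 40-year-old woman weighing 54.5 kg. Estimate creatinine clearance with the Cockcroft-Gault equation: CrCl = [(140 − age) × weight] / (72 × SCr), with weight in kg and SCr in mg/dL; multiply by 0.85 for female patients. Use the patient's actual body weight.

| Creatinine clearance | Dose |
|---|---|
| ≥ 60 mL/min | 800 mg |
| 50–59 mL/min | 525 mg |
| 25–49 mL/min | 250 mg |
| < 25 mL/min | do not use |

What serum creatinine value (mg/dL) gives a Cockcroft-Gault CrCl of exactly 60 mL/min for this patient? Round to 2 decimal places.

1.07 mg/dL

Standard dose requires CrCl ≥ 60 mL/min.
Set (140 − 40) × 54.5 × 0.85 / (72 × SCr) = 60
SCr = (140 − 40) × 54.5 × 0.85 / (72 × 60) = 1.072 mg/dL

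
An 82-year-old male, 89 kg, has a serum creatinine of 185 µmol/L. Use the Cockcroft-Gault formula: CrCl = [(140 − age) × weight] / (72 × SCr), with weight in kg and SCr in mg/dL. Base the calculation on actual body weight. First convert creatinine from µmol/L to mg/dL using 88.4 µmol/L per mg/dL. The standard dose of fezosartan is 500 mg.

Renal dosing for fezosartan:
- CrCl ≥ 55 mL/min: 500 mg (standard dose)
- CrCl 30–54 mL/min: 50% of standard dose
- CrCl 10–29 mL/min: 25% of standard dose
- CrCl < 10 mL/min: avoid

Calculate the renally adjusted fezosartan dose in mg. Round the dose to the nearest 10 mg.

250 mg

SCr = 185 / 88.4 = 2.093 mg/dL
CrCl = (140 − 82) × 89 / (72 × 2.093) = 5162.0 / 150.70 ≈ 34.3 mL/min
CrCl ≈ 34 mL/min → bracket 30–54 mL/min.
50% of 500 mg = 250 mg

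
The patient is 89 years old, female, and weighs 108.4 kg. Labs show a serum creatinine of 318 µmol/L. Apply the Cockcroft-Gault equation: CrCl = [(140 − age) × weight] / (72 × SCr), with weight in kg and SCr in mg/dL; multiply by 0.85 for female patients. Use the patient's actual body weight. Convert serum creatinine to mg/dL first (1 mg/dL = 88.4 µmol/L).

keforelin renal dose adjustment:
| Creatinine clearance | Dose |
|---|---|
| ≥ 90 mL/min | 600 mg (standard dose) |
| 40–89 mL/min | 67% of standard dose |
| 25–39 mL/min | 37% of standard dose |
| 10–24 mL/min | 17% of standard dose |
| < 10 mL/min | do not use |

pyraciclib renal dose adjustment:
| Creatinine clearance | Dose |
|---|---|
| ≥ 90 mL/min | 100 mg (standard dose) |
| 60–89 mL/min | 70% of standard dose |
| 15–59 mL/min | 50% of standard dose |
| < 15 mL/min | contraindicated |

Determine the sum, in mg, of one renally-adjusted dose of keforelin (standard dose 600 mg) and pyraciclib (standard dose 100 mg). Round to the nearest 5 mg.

SCr = 318 / 88.4 = 3.597 mg/dL
CrCl = (140 − 89) × 108.4 / (72 × 3.597) × 0.85 = 5528.4 / 258.98 × 0.85 ≈ 18.1 mL/min
CrCl ≈ 18 mL/min.
keforelin: 10–24 mL/min → 17% of 600 mg = 102 mg.
pyraciclib: 15–59 mL/min → 50% of 100 mg = 50 mg.
Total = 102 + 50 = 152 mg.

150 mg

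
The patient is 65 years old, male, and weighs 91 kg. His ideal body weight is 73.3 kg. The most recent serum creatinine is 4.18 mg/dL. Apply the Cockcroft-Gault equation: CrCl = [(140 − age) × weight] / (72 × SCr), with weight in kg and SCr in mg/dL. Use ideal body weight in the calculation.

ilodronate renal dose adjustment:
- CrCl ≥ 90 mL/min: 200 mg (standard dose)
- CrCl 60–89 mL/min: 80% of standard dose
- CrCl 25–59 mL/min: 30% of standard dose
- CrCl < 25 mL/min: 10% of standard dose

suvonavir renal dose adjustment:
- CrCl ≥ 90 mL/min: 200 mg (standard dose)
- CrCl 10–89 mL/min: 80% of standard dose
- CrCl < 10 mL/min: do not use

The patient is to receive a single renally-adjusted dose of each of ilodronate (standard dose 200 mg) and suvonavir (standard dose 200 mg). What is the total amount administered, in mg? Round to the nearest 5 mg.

180 mg

CrCl = (140 − 65) × 73.3 / (72 × 4.18) = 5497.5 / 300.96 ≈ 18.3 mL/min
CrCl ≈ 18 mL/min.
ilodronate: < 25 mL/min → 10% of 200 mg = 20 mg.
suvonavir: 10–89 mL/min → 80% of 200 mg = 160 mg.
Total = 20 + 160 = 180 mg.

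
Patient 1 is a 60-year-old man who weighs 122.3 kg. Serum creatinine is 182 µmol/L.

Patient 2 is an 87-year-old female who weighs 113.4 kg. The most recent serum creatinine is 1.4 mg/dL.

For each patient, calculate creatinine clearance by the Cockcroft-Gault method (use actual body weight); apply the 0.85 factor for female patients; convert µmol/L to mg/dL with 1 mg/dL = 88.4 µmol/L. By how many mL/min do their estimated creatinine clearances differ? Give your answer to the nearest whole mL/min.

Patient 1: SCr = 182 / 88.4 = 2.059 mg/dL
Patient 1: CrCl = (140 − 60) × 122.3 / (72 × 2.059) = 9784.0 / 148.25 ≈ 66.0 mL/min
Patient 2: CrCl = (140 − 87) × 113.4 / (72 × 1.4) × 0.85 = 6010.2 / 100.80 × 0.85 ≈ 50.7 mL/min
|66.0 − 50.7| = 15.3 mL/min

15 mL/min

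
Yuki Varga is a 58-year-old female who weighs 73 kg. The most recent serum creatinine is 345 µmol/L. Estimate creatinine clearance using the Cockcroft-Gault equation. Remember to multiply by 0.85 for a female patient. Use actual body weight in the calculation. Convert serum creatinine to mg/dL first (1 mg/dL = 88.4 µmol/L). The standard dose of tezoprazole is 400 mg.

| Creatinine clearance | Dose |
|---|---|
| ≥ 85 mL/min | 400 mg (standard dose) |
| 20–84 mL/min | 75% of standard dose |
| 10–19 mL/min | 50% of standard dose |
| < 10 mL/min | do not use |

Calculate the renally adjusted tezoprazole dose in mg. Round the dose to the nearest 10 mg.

200 mg

SCr = 345 / 88.4 = 3.903 mg/dL
CrCl = (140 − 58) × 73 / (72 × 3.903) × 0.85 = 5986.0 / 281.02 × 0.85 ≈ 18.1 mL/min
CrCl ≈ 18 mL/min → bracket 10–19 mL/min.
50% of 400 mg = 200 mg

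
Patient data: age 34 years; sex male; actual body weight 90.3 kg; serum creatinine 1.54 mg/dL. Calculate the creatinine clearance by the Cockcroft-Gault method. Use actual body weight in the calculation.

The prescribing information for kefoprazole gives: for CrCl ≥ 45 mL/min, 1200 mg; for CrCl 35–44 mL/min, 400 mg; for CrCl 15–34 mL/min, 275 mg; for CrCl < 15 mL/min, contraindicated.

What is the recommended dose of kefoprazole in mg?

CrCl = (140 − 34) × 90.3 / (72 × 1.54) = 9571.8 / 110.88 ≈ 86.3 mL/min
CrCl ≈ 86 mL/min → bracket ≥ 45 mL/min.
Dose for this bracket: 1200 mg.

1200 mg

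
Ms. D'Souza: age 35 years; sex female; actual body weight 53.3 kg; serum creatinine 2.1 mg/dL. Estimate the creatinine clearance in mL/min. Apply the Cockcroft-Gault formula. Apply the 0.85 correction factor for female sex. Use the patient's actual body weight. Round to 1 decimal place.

31.5 mL/min

CrCl = (140 − 35) × 53.3 / (72 × 2.1) × 0.85 = 5596.5 / 151.20 × 0.85 ≈ 31.5 mL/min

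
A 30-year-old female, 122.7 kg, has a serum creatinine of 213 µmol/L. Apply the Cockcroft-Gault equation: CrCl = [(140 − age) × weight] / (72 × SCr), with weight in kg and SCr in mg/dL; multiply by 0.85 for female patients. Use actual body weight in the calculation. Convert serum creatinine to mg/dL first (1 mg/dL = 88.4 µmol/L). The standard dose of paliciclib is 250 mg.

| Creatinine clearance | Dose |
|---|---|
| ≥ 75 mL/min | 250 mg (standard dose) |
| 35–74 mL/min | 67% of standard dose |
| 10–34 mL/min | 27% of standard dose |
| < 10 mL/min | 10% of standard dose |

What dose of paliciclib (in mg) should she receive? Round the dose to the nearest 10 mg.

170 mg

SCr = 213 / 88.4 = 2.41 mg/dL
CrCl = (140 − 30) × 122.7 / (72 × 2.41) × 0.85 = 13497.0 / 173.52 × 0.85 ≈ 66.1 mL/min
CrCl ≈ 66 mL/min → bracket 35–74 mL/min.
67% of 250 mg = 167.5 mg → 170 mg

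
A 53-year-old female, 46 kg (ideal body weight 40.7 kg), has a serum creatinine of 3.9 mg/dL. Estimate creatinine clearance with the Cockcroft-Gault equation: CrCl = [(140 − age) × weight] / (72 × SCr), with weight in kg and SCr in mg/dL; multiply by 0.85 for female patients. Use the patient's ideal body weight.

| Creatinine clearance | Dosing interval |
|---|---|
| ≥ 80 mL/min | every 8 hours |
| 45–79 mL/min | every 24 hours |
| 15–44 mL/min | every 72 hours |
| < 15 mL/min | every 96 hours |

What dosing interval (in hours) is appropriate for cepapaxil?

CrCl = (140 − 53) × 40.7 / (72 × 3.9) × 0.85 = 3540.9 / 280.80 × 0.85 ≈ 10.7 mL/min
CrCl ≈ 11 mL/min → bracket < 15 mL/min → every 96 hours.

every 96 hours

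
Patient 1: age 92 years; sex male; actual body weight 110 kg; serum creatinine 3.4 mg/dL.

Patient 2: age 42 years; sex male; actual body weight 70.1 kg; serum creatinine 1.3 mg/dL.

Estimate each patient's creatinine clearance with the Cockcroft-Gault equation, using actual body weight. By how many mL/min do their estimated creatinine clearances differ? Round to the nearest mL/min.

52 mL/min

Patient 1: CrCl = (140 − 92) × 110 / (72 × 3.4) = 5280.0 / 244.80 ≈ 21.6 mL/min
Patient 2: CrCl = (140 − 42) × 70.1 / (72 × 1.3) = 6869.8 / 93.60 ≈ 73.4 mL/min
|21.6 − 73.4| = 51.8 mL/min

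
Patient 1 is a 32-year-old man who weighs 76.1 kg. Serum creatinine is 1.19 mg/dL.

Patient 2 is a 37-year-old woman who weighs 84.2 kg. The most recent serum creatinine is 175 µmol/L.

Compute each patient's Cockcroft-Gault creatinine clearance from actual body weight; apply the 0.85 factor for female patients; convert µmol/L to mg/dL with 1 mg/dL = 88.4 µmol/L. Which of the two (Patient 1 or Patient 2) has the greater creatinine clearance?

Patient 1: CrCl = (140 − 32) × 76.1 / (72 × 1.19) = 8218.8 / 85.68 ≈ 95.9 mL/min
Patient 2: SCr = 175 / 88.4 = 1.98 mg/dL
Patient 2: CrCl = (140 − 37) × 84.2 / (72 × 1.98) × 0.85 = 8672.6 / 142.56 × 0.85 ≈ 51.7 mL/min
95.9 vs 51.7 mL/min → Patient 1 is higher.

Patient 1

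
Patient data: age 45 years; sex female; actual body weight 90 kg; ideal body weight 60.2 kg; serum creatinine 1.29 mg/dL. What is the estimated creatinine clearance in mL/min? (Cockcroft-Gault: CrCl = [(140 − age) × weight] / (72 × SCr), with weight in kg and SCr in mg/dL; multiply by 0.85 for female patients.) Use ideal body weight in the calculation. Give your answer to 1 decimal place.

52.3 mL/min

CrCl = (140 − 45) × 60.2 / (72 × 1.29) × 0.85 = 5719.0 / 92.88 × 0.85 ≈ 52.3 mL/min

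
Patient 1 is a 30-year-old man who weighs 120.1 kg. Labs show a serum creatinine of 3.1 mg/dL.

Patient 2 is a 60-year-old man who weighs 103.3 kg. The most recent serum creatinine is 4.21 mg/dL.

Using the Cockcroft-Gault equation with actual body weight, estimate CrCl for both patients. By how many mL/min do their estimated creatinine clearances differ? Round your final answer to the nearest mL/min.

32 mL/min

Patient 1: CrCl = (140 − 30) × 120.1 / (72 × 3.1) = 13211.0 / 223.20 ≈ 59.2 mL/min
Patient 2: CrCl = (140 − 60) × 103.3 / (72 × 4.21) = 8264.0 / 303.12 ≈ 27.3 mL/min
|59.2 − 27.3| = 31.9 mL/min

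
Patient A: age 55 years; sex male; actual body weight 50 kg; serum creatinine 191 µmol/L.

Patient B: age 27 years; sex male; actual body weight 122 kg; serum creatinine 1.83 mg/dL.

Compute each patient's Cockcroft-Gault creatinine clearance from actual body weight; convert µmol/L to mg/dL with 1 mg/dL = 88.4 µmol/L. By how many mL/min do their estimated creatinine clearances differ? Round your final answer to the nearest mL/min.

Patient A: SCr = 191 / 88.4 = 2.161 mg/dL
Patient A: CrCl = (140 − 55) × 50 / (72 × 2.161) = 4250.0 / 155.59 ≈ 27.3 mL/min
Patient B: CrCl = (140 − 27) × 122 / (72 × 1.83) = 13786.0 / 131.76 ≈ 104.6 mL/min
|27.3 − 104.6| = 77.3 mL/min

77 mL/min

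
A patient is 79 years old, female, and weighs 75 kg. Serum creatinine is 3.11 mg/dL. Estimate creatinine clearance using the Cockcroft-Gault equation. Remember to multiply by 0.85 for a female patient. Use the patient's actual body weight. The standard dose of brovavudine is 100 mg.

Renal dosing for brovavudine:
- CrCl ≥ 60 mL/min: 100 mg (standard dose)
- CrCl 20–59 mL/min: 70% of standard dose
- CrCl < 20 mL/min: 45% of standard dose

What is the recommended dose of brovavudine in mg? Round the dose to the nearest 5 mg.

CrCl = (140 − 79) × 75 / (72 × 3.11) × 0.85 = 4575.0 / 223.92 × 0.85 ≈ 17.4 mL/min
CrCl ≈ 17 mL/min → bracket < 20 mL/min.
45% of 100 mg = 45 mg

45 mg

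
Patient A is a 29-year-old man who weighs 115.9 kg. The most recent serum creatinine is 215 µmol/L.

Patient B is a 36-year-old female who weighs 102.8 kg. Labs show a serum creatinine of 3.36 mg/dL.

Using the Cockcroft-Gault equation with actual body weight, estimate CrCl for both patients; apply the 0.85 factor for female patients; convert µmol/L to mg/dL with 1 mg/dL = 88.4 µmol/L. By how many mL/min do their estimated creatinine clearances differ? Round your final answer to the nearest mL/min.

Patient A: SCr = 215 / 88.4 = 2.432 mg/dL
Patient A: CrCl = (140 − 29) × 115.9 / (72 × 2.432) = 12864.9 / 175.10 ≈ 73.5 mL/min
Patient B: CrCl = (140 − 36) × 102.8 / (72 × 3.36) × 0.85 = 10691.2 / 241.92 × 0.85 ≈ 37.6 mL/min
|73.5 − 37.6| = 35.9 mL/min

36 mL/min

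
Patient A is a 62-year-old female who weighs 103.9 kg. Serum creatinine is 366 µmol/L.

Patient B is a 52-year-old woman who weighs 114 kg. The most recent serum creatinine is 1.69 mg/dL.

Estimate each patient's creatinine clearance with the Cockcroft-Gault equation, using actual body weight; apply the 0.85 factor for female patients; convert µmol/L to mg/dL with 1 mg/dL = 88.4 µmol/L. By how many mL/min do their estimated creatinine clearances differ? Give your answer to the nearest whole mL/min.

47 mL/min

Patient A: SCr = 366 / 88.4 = 4.14 mg/dL
Patient A: CrCl = (140 − 62) × 103.9 / (72 × 4.14) × 0.85 = 8104.2 / 298.08 × 0.85 ≈ 23.1 mL/min
Patient B: CrCl = (140 − 52) × 114 / (72 × 1.69) × 0.85 = 10032.0 / 121.68 × 0.85 ≈ 70.1 mL/min
|23.1 − 70.1| = 47.0 mL/min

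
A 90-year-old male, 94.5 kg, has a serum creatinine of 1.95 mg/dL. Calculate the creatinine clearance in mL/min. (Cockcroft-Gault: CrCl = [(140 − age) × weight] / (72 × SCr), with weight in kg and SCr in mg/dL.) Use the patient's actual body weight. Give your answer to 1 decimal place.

CrCl = (140 − 90) × 94.5 / (72 × 1.95) = 4725.0 / 140.40 ≈ 33.7 mL/min

33.7 mL/min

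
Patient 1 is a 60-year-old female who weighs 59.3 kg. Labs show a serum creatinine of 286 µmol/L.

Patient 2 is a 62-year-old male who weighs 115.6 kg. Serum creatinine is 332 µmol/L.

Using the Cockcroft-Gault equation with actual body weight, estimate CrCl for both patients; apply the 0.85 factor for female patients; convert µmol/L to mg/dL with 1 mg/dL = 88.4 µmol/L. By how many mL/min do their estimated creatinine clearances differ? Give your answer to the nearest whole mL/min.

Patient 1: SCr = 286 / 88.4 = 3.235 mg/dL
Patient 1: CrCl = (140 − 60) × 59.3 / (72 × 3.235) × 0.85 = 4744.0 / 232.92 × 0.85 ≈ 17.3 mL/min
Patient 2: SCr = 332 / 88.4 = 3.756 mg/dL
Patient 2: CrCl = (140 − 62) × 115.6 / (72 × 3.756) = 9016.8 / 270.43 ≈ 33.3 mL/min
|17.3 − 33.3| = 16.0 mL/min

16 mL/min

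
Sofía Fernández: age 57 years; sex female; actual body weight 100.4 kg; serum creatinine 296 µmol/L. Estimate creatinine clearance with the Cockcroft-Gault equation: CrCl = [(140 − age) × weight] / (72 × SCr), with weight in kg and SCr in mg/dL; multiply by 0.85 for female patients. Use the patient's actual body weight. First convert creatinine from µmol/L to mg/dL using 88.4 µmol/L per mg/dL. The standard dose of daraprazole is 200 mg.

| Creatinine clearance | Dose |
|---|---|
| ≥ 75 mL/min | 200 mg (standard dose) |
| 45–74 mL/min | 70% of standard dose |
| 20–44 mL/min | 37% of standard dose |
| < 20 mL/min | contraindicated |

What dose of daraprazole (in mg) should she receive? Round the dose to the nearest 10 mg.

SCr = 296 / 88.4 = 3.348 mg/dL
CrCl = (140 − 57) × 100.4 / (72 × 3.348) × 0.85 = 8333.2 / 241.06 × 0.85 ≈ 29.4 mL/min
CrCl ≈ 29 mL/min → bracket 20–44 mL/min.
37% of 200 mg = 74 mg → 70 mg

70 mg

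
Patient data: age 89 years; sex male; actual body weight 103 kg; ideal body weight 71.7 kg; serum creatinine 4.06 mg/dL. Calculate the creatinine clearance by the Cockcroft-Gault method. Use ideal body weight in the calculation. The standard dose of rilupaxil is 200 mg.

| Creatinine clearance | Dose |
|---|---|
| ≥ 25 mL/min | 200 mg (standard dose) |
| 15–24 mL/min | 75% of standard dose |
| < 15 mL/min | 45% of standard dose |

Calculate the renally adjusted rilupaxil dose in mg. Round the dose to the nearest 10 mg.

CrCl = (140 − 89) × 71.7 / (72 × 4.06) = 3656.7 / 292.32 ≈ 12.5 mL/min
CrCl ≈ 13 mL/min → bracket < 15 mL/min.
45% of 200 mg = 90 mg

90 mg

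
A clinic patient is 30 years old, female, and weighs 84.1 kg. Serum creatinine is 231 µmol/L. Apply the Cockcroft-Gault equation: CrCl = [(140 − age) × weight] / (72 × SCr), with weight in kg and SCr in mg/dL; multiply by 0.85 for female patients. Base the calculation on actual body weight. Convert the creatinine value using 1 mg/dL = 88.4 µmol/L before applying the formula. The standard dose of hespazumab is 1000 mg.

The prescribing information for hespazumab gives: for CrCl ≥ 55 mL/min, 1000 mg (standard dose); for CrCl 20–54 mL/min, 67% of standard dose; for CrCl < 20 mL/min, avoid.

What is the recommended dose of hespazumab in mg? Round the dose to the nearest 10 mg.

SCr = 231 / 88.4 = 2.613 mg/dL
CrCl = (140 − 30) × 84.1 / (72 × 2.613) × 0.85 = 9251.0 / 188.14 × 0.85 ≈ 41.8 mL/min
CrCl ≈ 42 mL/min → bracket 20–54 mL/min.
67% of 1000 mg = 670 mg

670 mg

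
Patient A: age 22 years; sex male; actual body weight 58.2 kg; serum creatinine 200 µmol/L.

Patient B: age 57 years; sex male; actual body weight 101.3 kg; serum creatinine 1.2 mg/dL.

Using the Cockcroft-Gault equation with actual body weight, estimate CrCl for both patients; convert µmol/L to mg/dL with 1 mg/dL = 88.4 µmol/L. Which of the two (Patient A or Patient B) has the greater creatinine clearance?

Patient B

Patient A: SCr = 200 / 88.4 = 2.262 mg/dL
Patient A: CrCl = (140 − 22) × 58.2 / (72 × 2.262) = 6867.6 / 162.86 ≈ 42.2 mL/min
Patient B: CrCl = (140 − 57) × 101.3 / (72 × 1.2) = 8407.9 / 86.40 ≈ 97.3 mL/min
42.2 vs 97.3 mL/min → Patient B is higher.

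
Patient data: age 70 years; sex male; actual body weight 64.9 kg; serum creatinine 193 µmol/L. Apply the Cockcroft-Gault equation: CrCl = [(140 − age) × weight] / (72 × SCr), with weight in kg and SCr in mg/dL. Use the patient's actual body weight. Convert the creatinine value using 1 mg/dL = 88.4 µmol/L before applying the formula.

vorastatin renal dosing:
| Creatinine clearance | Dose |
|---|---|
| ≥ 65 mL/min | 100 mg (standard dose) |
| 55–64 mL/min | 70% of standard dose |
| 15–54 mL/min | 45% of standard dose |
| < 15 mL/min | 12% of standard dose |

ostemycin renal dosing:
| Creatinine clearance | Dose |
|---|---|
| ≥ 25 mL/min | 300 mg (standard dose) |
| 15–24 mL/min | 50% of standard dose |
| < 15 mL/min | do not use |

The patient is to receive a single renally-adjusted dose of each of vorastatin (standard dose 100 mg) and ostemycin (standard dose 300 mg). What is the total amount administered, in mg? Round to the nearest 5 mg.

345 mg

SCr = 193 / 88.4 = 2.183 mg/dL
CrCl = (140 − 70) × 64.9 / (72 × 2.183) = 4543.0 / 157.18 ≈ 28.9 mL/min
CrCl ≈ 29 mL/min.
vorastatin: 15–54 mL/min → 45% of 100 mg = 45 mg.
ostemycin: ≥ 25 mL/min → 100% of 300 mg = 300 mg.
Total = 45 + 300 = 345 mg.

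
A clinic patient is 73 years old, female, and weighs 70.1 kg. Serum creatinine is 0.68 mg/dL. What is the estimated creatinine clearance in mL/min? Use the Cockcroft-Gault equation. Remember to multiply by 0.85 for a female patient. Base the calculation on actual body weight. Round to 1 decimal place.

81.5 mL/min

CrCl = (140 − 73) × 70.1 / (72 × 0.68) × 0.85 = 4696.7 / 48.96 × 0.85 ≈ 81.5 mL/min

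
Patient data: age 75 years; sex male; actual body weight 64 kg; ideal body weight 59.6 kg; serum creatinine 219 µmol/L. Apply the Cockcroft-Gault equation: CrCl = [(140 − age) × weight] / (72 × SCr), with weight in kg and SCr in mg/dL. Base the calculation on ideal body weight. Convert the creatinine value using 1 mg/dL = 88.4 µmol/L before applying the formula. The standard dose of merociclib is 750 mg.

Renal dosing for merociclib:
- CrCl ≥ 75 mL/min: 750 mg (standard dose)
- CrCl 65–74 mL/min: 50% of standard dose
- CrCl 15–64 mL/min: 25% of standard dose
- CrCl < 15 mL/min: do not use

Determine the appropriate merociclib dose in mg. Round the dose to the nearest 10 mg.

SCr = 219 / 88.4 = 2.477 mg/dL
CrCl = (140 − 75) × 59.6 / (72 × 2.477) = 3874.0 / 178.34 ≈ 21.7 mL/min
CrCl ≈ 22 mL/min → bracket 15–64 mL/min.
25% of 750 mg = 187.5 mg → 190 mg

190 mg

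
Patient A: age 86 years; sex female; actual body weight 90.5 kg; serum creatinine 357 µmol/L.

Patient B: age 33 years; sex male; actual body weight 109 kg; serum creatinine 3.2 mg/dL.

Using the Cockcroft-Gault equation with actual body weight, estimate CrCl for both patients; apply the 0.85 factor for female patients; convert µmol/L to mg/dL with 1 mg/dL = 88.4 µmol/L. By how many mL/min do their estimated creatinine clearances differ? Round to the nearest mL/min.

Patient A: SCr = 357 / 88.4 = 4.038 mg/dL
Patient A: CrCl = (140 − 86) × 90.5 / (72 × 4.038) × 0.85 = 4887.0 / 290.74 × 0.85 ≈ 14.3 mL/min
Patient B: CrCl = (140 − 33) × 109 / (72 × 3.2) = 11663.0 / 230.40 ≈ 50.6 mL/min
|14.3 − 50.6| = 36.3 mL/min

36 mL/min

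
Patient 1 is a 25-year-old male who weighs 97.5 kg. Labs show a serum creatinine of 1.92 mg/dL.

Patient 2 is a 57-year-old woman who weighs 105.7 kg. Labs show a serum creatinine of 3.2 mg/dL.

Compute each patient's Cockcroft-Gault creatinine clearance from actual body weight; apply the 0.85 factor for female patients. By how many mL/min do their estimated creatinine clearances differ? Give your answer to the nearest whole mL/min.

Patient 1: CrCl = (140 − 25) × 97.5 / (72 × 1.92) = 11212.5 / 138.24 ≈ 81.1 mL/min
Patient 2: CrCl = (140 − 57) × 105.7 / (72 × 3.2) × 0.85 = 8773.1 / 230.40 × 0.85 ≈ 32.4 mL/min
|81.1 − 32.4| = 48.7 mL/min

49 mL/min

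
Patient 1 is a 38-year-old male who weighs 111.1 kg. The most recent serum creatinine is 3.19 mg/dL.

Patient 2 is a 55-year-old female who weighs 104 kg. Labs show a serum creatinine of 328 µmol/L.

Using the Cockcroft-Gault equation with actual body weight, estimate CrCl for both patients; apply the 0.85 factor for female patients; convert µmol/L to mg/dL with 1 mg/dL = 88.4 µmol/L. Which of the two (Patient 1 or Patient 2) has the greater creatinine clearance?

Patient 1: CrCl = (140 − 38) × 111.1 / (72 × 3.19) = 11332.2 / 229.68 ≈ 49.3 mL/min
Patient 2: SCr = 328 / 88.4 = 3.71 mg/dL
Patient 2: CrCl = (140 − 55) × 104 / (72 × 3.71) × 0.85 = 8840.0 / 267.12 × 0.85 ≈ 28.1 mL/min
49.3 vs 28.1 mL/min → Patient 1 is higher.

Patient 1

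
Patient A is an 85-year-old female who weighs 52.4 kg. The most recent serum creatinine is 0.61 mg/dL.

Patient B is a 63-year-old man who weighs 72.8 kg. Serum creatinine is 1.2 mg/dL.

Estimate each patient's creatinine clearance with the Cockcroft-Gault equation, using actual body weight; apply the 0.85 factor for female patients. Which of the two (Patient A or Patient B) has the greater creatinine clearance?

Patient B

Patient A: CrCl = (140 − 85) × 52.4 / (72 × 0.61) × 0.85 = 2882.0 / 43.92 × 0.85 ≈ 55.8 mL/min
Patient B: CrCl = (140 − 63) × 72.8 / (72 × 1.2) = 5605.6 / 86.40 ≈ 64.9 mL/min
55.8 vs 64.9 mL/min → Patient B is higher.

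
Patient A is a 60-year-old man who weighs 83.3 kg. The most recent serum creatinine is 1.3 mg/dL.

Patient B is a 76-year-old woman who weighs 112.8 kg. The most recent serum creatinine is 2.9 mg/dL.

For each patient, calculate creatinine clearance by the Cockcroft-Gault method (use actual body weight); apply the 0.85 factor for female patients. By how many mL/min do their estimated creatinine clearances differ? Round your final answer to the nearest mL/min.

Patient A: CrCl = (140 − 60) × 83.3 / (72 × 1.3) = 6664.0 / 93.60 ≈ 71.2 mL/min
Patient B: CrCl = (140 − 76) × 112.8 / (72 × 2.9) × 0.85 = 7219.2 / 208.80 × 0.85 ≈ 29.4 mL/min
|71.2 − 29.4| = 41.8 mL/min

42 mL/min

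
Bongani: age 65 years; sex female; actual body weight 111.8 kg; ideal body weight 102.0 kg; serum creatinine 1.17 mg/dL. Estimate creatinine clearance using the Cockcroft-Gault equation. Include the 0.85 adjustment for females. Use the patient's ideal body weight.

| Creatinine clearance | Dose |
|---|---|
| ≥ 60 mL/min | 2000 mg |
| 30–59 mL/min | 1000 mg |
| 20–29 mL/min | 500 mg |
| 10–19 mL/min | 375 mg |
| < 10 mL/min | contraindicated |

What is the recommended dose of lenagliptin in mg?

CrCl = (140 − 65) × 102 / (72 × 1.17) × 0.85 = 7650.0 / 84.24 × 0.85 ≈ 77.2 mL/min
CrCl ≈ 77 mL/min → bracket ≥ 60 mL/min.
Dose for this bracket: 2000 mg.

2000 mg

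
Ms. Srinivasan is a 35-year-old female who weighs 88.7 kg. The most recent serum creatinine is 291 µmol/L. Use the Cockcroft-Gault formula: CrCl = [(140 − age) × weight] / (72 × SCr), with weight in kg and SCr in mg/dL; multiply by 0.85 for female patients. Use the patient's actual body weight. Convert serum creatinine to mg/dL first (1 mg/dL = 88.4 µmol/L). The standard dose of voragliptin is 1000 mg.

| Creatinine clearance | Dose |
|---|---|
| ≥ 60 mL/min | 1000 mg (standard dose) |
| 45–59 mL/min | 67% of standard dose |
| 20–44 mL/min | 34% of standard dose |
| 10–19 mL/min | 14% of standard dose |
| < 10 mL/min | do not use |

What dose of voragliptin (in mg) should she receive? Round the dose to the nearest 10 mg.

340 mg

SCr = 291 / 88.4 = 3.292 mg/dL
CrCl = (140 − 35) × 88.7 / (72 × 3.292) × 0.85 = 9313.5 / 237.02 × 0.85 ≈ 33.4 mL/min
CrCl ≈ 33 mL/min → bracket 20–44 mL/min.
34% of 1000 mg = 340 mg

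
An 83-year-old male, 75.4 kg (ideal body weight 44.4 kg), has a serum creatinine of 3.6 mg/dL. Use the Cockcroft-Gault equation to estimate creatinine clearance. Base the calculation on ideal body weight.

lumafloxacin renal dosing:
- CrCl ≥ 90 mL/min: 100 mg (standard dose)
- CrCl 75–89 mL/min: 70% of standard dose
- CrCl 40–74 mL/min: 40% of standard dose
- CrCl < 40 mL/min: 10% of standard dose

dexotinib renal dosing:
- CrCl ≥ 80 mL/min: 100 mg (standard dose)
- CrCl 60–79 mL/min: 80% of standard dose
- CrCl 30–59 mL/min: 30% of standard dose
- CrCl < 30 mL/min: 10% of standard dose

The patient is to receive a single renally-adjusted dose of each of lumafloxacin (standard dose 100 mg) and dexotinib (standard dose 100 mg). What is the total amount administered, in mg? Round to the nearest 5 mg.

20 mg

CrCl = (140 − 83) × 44.4 / (72 × 3.6) = 2530.8 / 259.20 ≈ 9.8 mL/min
CrCl ≈ 10 mL/min.
lumafloxacin: < 40 mL/min → 10% of 100 mg = 10 mg.
dexotinib: < 30 mL/min → 10% of 100 mg = 10 mg.
Total = 10 + 10 = 20 mg.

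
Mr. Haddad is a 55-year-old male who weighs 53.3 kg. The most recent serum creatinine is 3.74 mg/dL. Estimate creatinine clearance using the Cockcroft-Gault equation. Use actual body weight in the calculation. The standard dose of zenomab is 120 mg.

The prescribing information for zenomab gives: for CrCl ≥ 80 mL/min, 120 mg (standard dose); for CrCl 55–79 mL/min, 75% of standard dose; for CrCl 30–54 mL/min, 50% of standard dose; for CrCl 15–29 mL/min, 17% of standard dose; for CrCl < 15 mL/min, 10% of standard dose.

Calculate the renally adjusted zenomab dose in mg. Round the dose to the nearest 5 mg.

20 mg

CrCl = (140 − 55) × 53.3 / (72 × 3.74) = 4530.5 / 269.28 ≈ 16.8 mL/min
CrCl ≈ 17 mL/min → bracket 15–29 mL/min.
17% of 120 mg = 20.4 mg → 20 mg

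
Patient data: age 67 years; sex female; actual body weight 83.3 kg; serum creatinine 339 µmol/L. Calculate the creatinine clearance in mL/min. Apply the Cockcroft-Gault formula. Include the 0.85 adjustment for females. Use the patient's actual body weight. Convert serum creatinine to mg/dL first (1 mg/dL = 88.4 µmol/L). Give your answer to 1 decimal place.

SCr = 339 / 88.4 = 3.835 mg/dL
CrCl = (140 − 67) × 83.3 / (72 × 3.835) × 0.85 = 6080.9 / 276.12 × 0.85 ≈ 18.7 mL/min

18.7 mL/min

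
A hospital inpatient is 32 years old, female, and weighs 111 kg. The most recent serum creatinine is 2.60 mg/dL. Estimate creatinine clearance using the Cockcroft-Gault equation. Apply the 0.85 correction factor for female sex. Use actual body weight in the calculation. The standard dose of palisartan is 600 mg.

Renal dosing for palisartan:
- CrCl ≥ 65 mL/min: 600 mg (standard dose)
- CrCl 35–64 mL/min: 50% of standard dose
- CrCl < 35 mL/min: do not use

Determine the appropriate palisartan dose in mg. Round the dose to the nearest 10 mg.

300 mg

CrCl = (140 − 32) × 111 / (72 × 2.6) × 0.85 = 11988.0 / 187.20 × 0.85 ≈ 54.4 mL/min
CrCl ≈ 54 mL/min → bracket 35–64 mL/min.
50% of 600 mg = 300 mg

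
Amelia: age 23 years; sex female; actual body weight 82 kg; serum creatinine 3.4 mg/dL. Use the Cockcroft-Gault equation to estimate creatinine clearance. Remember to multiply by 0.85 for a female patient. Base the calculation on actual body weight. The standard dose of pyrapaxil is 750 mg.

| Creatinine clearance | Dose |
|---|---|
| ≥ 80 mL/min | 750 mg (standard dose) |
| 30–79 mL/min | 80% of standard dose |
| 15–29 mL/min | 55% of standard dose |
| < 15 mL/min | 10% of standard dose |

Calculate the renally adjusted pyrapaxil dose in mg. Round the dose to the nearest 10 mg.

CrCl = (140 − 23) × 82 / (72 × 3.4) × 0.85 = 9594.0 / 244.80 × 0.85 ≈ 33.3 mL/min
CrCl ≈ 33 mL/min → bracket 30–79 mL/min.
80% of 750 mg = 600 mg

600 mg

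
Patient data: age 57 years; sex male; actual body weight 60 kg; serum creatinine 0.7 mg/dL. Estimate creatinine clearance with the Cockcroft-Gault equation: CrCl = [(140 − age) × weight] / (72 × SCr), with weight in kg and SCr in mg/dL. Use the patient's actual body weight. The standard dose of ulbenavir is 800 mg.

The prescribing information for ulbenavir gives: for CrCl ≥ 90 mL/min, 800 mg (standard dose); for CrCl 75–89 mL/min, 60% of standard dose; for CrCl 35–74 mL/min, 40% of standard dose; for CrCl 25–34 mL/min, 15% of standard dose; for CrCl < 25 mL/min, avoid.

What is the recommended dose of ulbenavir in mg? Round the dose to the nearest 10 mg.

800 mg

CrCl = (140 − 57) × 60 / (72 × 0.7) = 4980.0 / 50.40 ≈ 98.8 mL/min
CrCl ≈ 99 mL/min → bracket ≥ 90 mL/min.
100% of 800 mg = 800 mg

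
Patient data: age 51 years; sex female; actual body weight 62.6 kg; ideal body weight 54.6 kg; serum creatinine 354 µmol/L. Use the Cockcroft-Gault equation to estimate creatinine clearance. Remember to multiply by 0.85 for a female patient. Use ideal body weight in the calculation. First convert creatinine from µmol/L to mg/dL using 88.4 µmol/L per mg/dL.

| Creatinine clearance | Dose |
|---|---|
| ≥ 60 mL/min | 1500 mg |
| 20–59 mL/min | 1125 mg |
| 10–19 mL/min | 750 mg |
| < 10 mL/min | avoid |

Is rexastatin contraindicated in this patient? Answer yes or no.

no

SCr = 354 / 88.4 = 4.005 mg/dL
CrCl = (140 − 51) × 54.6 / (72 × 4.005) × 0.85 = 4859.4 / 288.36 × 0.85 ≈ 14.3 mL/min
CrCl ≈ 14 mL/min, which is ≥ 10 mL/min.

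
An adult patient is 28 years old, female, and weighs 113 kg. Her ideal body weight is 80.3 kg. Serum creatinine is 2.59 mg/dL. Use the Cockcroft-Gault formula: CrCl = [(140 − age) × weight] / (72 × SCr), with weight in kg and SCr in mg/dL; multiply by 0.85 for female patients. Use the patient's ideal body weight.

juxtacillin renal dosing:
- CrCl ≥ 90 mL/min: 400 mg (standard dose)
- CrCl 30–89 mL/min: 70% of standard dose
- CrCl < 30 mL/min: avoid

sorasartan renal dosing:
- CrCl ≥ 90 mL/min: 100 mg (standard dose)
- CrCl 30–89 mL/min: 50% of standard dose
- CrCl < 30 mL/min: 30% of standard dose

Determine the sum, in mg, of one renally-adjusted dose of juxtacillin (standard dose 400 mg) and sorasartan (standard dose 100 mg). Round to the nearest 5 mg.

CrCl = (140 − 28) × 80.3 / (72 × 2.59) × 0.85 = 8993.6 / 186.48 × 0.85 ≈ 41.0 mL/min
CrCl ≈ 41 mL/min.
juxtacillin: 30–89 mL/min → 70% of 400 mg = 280 mg.
sorasartan: 30–89 mL/min → 50% of 100 mg = 50 mg.
Total = 280 + 50 = 330 mg.

330 mg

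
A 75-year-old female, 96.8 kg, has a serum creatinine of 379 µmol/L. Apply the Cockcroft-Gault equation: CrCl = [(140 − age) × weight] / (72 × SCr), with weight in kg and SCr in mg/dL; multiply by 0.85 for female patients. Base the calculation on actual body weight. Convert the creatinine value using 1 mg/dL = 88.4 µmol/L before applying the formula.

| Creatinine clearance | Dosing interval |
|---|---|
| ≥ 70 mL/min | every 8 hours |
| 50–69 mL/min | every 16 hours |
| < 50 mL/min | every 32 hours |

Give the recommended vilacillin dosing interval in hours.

every 32 hours

SCr = 379 / 88.4 = 4.287 mg/dL
CrCl = (140 − 75) × 96.8 / (72 × 4.287) × 0.85 = 6292.0 / 308.66 × 0.85 ≈ 17.3 mL/min
CrCl ≈ 17 mL/min → bracket < 50 mL/min → every 32 hours.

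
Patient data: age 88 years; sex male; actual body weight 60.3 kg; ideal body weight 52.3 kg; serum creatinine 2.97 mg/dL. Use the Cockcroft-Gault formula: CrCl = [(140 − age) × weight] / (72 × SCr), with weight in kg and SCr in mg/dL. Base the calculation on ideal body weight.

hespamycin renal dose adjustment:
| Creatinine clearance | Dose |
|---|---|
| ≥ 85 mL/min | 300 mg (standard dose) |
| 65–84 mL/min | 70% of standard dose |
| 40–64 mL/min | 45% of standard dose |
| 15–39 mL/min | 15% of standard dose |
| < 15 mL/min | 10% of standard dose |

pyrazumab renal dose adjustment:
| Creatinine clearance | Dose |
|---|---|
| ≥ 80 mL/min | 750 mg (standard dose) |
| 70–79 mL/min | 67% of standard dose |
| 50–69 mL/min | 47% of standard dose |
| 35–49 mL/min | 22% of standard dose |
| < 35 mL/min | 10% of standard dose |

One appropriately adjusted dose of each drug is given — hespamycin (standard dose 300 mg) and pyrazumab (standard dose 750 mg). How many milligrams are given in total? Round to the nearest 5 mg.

105 mg

CrCl = (140 − 88) × 52.3 / (72 × 2.97) = 2719.6 / 213.84 ≈ 12.7 mL/min
CrCl ≈ 13 mL/min.
hespamycin: < 15 mL/min → 10% of 300 mg = 30 mg.
pyrazumab: < 35 mL/min → 10% of 750 mg = 75 mg.
Total = 30 + 75 = 105 mg.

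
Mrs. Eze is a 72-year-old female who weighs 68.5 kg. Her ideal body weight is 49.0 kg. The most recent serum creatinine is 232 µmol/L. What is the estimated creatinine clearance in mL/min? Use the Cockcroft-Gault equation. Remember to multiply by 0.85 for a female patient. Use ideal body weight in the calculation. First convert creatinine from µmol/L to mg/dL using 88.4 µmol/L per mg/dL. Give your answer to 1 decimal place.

SCr = 232 / 88.4 = 2.624 mg/dL
CrCl = (140 − 72) × 49 / (72 × 2.624) × 0.85 = 3332.0 / 188.93 × 0.85 ≈ 15.0 mL/min

15.0 mL/min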